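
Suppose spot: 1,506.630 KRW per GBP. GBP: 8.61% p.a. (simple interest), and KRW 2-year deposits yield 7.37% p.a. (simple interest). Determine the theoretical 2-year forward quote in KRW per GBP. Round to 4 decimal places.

T = 2 years.
KRW growth factor: 1 + 0.0737×2 = 1.147400.
GBP growth factor: 1 + 0.0861×2 = 1.172200.
So F = 1506.63 × 1.147400 / 1.172200 = 1474.754532 (KRW/GBP).

1474.7545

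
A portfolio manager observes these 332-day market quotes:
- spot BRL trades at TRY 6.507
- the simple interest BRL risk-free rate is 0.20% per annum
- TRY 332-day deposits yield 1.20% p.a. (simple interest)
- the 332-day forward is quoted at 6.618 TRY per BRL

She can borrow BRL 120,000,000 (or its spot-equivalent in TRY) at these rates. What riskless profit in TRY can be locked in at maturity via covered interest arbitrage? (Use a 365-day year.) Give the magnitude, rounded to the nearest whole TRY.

TRY 6,241,796

T = 332/365 years.
Keep in BRL, deliver into the forward: 120,000,000·1.00181917808·6.618 = TRY 795,604,718.46.
Swap to TRY now, deposit: 120,000,000·6.507·1.01091506849 = TRY 789,362,922.08.
The quoted forward overvalues BRL, so borrow TRY, buy BRL at spot, deposit the BRL at 0.20%, and sell the proceeds forward at 6.618.
The gap between the two covered legs is TRY 6,241,796.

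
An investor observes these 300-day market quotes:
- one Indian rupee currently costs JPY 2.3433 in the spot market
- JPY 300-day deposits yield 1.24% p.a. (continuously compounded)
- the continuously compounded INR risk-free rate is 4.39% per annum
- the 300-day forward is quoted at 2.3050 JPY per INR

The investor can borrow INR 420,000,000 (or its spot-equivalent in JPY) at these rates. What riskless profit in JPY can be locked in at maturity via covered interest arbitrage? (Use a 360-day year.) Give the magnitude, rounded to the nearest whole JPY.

T = 300/360 years.
Invest the INR and cover forward: 420,000,000 × 1.03726073881 × 2.3050 = JPY 1,004,172,121.24.
Convert at spot and invest in JPY: 420,000,000 × 2.3433 × 1.01038690659 = JPY 994,408,648.05.
The quoted forward overvalues INR, so borrow JPY, buy INR at spot, deposit the INR at 4.39%, and sell the proceeds forward at 2.3050.
Arbitrage profit = |1,004,172,121.24 − 994,408,648.05| = JPY 9,763,473.

JPY 9,763,473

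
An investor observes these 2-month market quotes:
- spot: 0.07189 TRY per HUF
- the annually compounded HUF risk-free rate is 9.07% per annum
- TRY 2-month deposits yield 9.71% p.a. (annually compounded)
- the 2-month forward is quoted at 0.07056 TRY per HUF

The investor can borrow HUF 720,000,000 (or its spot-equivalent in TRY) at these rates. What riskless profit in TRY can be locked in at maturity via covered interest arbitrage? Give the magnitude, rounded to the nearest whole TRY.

TRY 1,022,790

T = 2/12 years.
Route A — deposit HUF, sell forward: 720,000,000 × 1.0145751451 × 0.07056 = TRY 51,543,664.01.
Route B — convert at spot, deposit TRY: 720,000,000 × 0.07189 × 1.0155649471 = TRY 52,566,454.11.
The quoted forward undervalues HUF, so borrow HUF, convert to TRY at spot, deposit the TRY at 9.71%, and buy HUF forward at 0.07056 to cover the loan.
The gap between the two covered legs is TRY 1,022,790.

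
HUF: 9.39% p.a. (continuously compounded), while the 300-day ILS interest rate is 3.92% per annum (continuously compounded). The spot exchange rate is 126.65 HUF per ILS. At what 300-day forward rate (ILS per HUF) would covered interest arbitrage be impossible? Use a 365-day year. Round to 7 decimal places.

T = 300/365 years.
HUF accumulates by e^(0.0939×300/365) = 1.0802344.
ILS growth factor: e^(0.0392×300/365) = 1.0327438.
Forward (HUF per ILS) = 126.65 × 1.0802344 / 1.0327438 = 132.4740.
Quoted the other way: 1/132.4740 = 0.0075487 ILS per HUF.

0.0075487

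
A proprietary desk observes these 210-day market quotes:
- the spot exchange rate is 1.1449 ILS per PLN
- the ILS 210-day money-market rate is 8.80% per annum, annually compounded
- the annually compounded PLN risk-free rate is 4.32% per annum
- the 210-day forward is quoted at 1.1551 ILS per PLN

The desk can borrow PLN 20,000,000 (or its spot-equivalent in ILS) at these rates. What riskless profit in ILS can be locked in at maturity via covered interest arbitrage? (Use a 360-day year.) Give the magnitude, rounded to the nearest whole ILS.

ILS 373,697

T = 210/360 years.
Invest the PLN and cover forward: 20,000,000 × 1.0249777094 × 1.1551 = ILS 23,679,035.04.
Convert at spot and invest in ILS: 20,000,000 × 1.1449 × 1.0504293688 = ILS 24,052,731.69.
The quoted forward undervalues PLN, so borrow PLN, convert to ILS at spot, deposit the ILS at 8.80%, and buy PLN forward at 1.1551 to cover the loan.
Profit = 24,052,731.69 − 23,679,035.04 = ILS 373,697.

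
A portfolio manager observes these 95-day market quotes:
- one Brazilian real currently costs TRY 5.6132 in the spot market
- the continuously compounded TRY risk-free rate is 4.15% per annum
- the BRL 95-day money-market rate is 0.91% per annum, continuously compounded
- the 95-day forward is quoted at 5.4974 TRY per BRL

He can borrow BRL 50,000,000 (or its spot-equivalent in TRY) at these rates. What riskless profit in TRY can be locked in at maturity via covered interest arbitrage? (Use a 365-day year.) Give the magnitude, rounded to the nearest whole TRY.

TRY 8,186,145

T = 95/365 years.
Invest the BRL and cover forward: 50,000,000 × 1.00237130025 × 5.4974 = TRY 275,521,799.30.
Convert at spot and invest in TRY: 50,000,000 × 5.6132 × 1.01085991526 = TRY 283,707,943.82.
The quoted forward undervalues BRL, so borrow BRL, convert to TRY at spot, deposit the TRY at 4.15%, and buy BRL forward at 5.4974 to cover the loan.
Arbitrage profit = |275,521,799.30 − 283,707,943.82| = TRY 8,186,145.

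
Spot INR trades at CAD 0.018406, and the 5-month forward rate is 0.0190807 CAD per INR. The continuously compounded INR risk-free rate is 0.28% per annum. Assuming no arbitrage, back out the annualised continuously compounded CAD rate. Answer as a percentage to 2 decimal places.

T = 5/12 years.
F/S = 0.0190807/0.018406 = 1.0366565 = (growth of CAD) / (growth of INR).
INR growth factor: e^(0.0028×5/12) = 1.0011673.
That pins the CAD growth at 1.0378666.
r = ln(1.0378666)/(5/12) = 0.089201 → 8.92%.

8.92%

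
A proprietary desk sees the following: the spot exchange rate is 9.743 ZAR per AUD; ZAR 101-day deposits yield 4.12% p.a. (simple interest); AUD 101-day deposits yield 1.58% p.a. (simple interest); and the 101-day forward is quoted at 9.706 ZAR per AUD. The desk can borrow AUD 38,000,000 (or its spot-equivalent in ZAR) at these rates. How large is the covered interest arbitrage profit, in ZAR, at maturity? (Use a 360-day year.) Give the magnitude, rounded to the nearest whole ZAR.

T = 101/360 years.
Keep in AUD, deliver into the forward: 38,000,000·1.00443277778·9.706 = ZAR 370,462,932.56.
Swap to ZAR now, deposit: 38,000,000·9.743·1.01155888889 = ZAR 374,513,493.67.
The quoted forward undervalues AUD, so borrow AUD, convert to ZAR at spot, deposit the ZAR at 4.12%, and buy AUD forward at 9.706 to cover the loan.
Arbitrage profit = |370,462,932.56 − 374,513,493.67| = ZAR 4,050,561.

ZAR 4,050,561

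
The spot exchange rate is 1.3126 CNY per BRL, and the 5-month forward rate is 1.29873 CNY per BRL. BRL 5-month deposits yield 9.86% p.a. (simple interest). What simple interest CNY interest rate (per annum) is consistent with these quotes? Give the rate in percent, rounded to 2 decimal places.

7.22%

T = 5/12 years.
F/S = 1.29873/1.3126 = 0.9894332 = (growth of CNY) / (growth of BRL).
The BRL side grows by 1 + 0.0986×5/12 = 1.0410833.
Hence g_CNY = 1.0300824.
(1.0300824 − 1)/T = 0.072198, i.e. 7.22%.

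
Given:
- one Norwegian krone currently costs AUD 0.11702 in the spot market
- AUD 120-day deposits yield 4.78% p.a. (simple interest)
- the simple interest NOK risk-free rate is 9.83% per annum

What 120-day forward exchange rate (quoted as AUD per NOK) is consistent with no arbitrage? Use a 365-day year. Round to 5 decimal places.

0.11514

T = 120/365 years.
Growth of 1 AUD over T: 1 + 0.0478×120/365 = 1.0157151.
NOK accumulates by 1 + 0.0983×120/365 = 1.0323178.
Forward (AUD per NOK) = 0.11702 × 1.0157151 / 1.0323178 = 0.1151380.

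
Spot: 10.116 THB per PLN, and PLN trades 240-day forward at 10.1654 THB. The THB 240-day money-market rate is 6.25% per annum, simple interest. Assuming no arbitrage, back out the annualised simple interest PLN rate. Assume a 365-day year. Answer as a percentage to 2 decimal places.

5.48%

T = 240/365 years.
By CIP, F/S equals the THB-to-PLN growth ratio: 10.1654/10.116 = 1.0048834.
THB growth factor: 1 + 0.0625×240/365 = 1.0410959.
Hence g_PLN = 1.0360365.
(1.0360365 − 1)/T = 0.054806, i.e. 5.48%.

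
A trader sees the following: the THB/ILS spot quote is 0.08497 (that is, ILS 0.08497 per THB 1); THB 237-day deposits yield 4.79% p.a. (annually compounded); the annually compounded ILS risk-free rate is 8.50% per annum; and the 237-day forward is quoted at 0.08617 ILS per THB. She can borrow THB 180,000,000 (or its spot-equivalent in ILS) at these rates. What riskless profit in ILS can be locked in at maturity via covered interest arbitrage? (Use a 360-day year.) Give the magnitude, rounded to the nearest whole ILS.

T = 237/360 years.
Keep in THB, deliver into the forward: 180,000,000·1.0312815027·0.08617 = ILS 15,995,794.88.
Swap to ILS now, deposit: 180,000,000·0.08497·1.0551752056 = ILS 16,138,482.70.
The quoted forward undervalues THB, so borrow THB, convert to ILS at spot, deposit the ILS at 8.50%, and buy THB forward at 0.08617 to cover the loan.
Arbitrage profit = |15,995,794.88 − 16,138,482.70| = ILS 142,688.

ILS 142,688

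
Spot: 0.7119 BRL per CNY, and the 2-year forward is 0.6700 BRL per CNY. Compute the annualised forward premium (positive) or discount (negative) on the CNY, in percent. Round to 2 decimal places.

-2.94%

T = 2 years.
Period premium: (0.6700 − 0.7119)/0.7119 = -0.0588566.
Annualise by dividing by T: -0.0588566 / 2 = -0.029428 → -2.94%.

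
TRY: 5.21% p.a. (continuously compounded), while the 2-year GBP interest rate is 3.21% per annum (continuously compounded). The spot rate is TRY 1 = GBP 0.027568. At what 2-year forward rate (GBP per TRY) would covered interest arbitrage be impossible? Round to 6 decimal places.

0.026487

T = 2 years.
Growth of 1 GBP over T: e^(0.0321×2) = 1.0663056.
TRY growth factor: e^(0.0521×2) = 1.1098224.
CIP: F = S · (grow GBP)/(grow TRY) = 0.027568 × 1.0663056/1.1098224 = 0.02648704 GBP per TRY.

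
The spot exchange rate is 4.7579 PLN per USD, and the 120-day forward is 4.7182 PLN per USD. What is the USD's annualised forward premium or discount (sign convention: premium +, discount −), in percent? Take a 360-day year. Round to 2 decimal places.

-2.50%

T = 120/360 years.
USD trades forward at -0.83440% vs spot over the period.
×(1/T) gives -2.50% p.a.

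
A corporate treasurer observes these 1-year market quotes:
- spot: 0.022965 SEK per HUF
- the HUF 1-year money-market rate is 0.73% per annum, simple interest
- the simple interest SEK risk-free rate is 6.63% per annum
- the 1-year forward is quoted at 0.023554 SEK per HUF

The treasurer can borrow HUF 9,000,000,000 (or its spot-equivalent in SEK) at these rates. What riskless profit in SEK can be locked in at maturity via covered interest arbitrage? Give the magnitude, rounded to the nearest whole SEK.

T = 1 year.
Keep in HUF, deliver into the forward: 9,000,000,000·1.007300·0.023554 = SEK 213,533,497.80.
Swap to SEK now, deposit: 9,000,000,000·0.022965·1.066300 = SEK 220,388,215.50.
The quoted forward undervalues HUF, so borrow HUF, convert to SEK at spot, deposit the SEK at 6.63%, and buy HUF forward at 0.023554 to cover the loan.
Arbitrage profit = |213,533,497.80 − 220,388,215.50| = SEK 6,854,718.

SEK 6,854,718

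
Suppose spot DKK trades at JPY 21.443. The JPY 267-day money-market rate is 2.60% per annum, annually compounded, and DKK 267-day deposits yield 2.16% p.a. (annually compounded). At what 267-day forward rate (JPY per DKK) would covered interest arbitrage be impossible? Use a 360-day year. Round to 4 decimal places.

21.5115

T = 267/360 years.
Growth of 1 JPY over T: (1 + 0.0260)^(267/360) = 1.01921927.
DKK accumulates by (1 + 0.0216)^(267/360) = 1.0159757.
So F = 21.443 × 1.01921927 / 1.0159757 = 21.511458 (JPY/DKK).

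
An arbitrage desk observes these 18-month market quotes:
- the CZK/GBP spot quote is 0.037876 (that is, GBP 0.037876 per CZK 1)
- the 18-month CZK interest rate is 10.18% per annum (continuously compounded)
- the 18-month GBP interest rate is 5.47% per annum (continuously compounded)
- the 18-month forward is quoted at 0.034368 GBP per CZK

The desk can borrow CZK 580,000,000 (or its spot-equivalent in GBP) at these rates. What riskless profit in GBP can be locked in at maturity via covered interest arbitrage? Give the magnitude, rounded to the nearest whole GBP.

GBP 624,604

T = 18/12 years.
Route A — deposit CZK, sell forward: 580,000,000 × 1.1649754339 × 0.034368 = GBP 23,221,967.91.
Route B — convert at spot, deposit GBP: 580,000,000 × 0.037876 × 1.085510084 = GBP 23,846,572.37.
The quoted forward undervalues CZK, so borrow CZK, convert to GBP at spot, deposit the GBP at 5.47%, and buy CZK forward at 0.034368 to cover the loan.
The gap between the two covered legs is GBP 624,604.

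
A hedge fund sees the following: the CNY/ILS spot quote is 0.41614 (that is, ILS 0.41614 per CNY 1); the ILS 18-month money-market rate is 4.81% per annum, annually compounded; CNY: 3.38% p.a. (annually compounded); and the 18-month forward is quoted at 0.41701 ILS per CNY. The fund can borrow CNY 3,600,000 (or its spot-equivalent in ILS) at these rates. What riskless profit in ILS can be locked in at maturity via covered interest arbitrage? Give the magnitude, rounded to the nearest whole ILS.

ILS 29,493

T = 18/12 years.
Route A — deposit CNY, sell forward: 3,600,000 × 1.051126032 × 0.41701 = ILS 1,577,988.24.
Route B — convert at spot, deposit ILS: 3,600,000 × 0.41614 × 1.073010771 = ILS 1,607,481.73.
The quoted forward undervalues CNY, so borrow CNY, convert to ILS at spot, deposit the ILS at 4.81%, and buy CNY forward at 0.41701 to cover the loan.
The gap between the two covered legs is ILS 29,493.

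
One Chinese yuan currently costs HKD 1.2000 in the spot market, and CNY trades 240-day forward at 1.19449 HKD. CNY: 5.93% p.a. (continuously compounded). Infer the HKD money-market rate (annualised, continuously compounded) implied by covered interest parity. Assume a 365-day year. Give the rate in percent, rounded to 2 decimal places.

5.23%

T = 240/365 years.
CIP gives F = S · g_HKD/g_CNY, so g_HKD/g_CNY = 1.19449/1.2 = 0.9954083.
The CNY side grows by e^(0.0593×240/365) = 1.0397619.
Hence g_HKD = 1.0349876.
Take logs: ln 1.0349876 / (240/365) = 0.052301, so 5.23%.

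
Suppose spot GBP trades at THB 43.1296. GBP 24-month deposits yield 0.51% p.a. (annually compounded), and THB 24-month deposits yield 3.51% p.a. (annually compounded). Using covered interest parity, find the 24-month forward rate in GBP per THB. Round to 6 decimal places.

0.021861

T = 2 years.
THB growth factor: (1 + 0.0351)^2 = 1.071432.
Growth of 1 GBP over T: (1 + 0.0051)^2 = 1.010226.
Forward (THB per GBP) = 43.1296 × 1.071432 / 1.010226 = 45.74267.
Quoted the other way: 1/45.74267 = 0.021861 GBP per THB.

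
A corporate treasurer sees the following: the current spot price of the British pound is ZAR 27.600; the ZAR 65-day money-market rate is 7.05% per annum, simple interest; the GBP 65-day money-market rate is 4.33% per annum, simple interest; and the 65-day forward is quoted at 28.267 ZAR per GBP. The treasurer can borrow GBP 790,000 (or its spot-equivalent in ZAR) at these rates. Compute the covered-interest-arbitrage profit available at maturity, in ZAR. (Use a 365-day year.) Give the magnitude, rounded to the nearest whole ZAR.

T = 65/365 years.
Keep in GBP, deliver into the forward: 790,000·1.0077109589·28.267 = ZAR 22,503,122.88.
Swap to ZAR now, deposit: 790,000·27.600·1.0125547945 = ZAR 22,077,744.74.
The quoted forward overvalues GBP, so borrow ZAR, buy GBP at spot, deposit the GBP at 4.33%, and sell the proceeds forward at 28.267.
The gap between the two covered legs is ZAR 425,378.

ZAR 425,378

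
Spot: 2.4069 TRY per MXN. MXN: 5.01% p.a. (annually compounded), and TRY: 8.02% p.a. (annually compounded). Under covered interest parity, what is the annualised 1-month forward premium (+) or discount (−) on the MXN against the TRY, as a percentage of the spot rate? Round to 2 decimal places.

+2.83%

T = 1/12 years.
No-arbitrage forward: 2.4069 × 1.0064496 / 1.0040821 = 2.4125752 TRY/MXN.
Annualised premium = (F − S)/S × (1/T) = (2.4125752 − 2.4069)/2.4069 ÷ (1/12) = 2.83%.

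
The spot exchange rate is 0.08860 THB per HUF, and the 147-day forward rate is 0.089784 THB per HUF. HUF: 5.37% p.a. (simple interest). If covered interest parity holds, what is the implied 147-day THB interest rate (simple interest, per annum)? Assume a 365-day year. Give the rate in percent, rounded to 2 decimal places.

8.76%

T = 147/365 years.
F/S = 0.089784/0.0886 = 1.0133634 = (growth of THB) / (growth of HUF).
The HUF side grows by 1 + 0.0537×147/365 = 1.0216271.
Hence g_THB = 1.0352795.
(1.0352795 − 1)/T = 0.087599, i.e. 8.76%.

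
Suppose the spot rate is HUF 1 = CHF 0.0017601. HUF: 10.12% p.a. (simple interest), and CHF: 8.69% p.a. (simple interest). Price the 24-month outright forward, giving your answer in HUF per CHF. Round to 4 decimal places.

T = 2 years.
CHF accumulates by 1 + 0.0869×2 = 1.173800.
HUF accumulates by 1 + 0.1012×2 = 1.202400.
So F = 0.0017601 × 1.173800 / 1.202400 = 0.00171823468 (CHF/HUF).
Quoted the other way: 1/0.00171823468 = 581.9927 HUF per CHF.

581.9927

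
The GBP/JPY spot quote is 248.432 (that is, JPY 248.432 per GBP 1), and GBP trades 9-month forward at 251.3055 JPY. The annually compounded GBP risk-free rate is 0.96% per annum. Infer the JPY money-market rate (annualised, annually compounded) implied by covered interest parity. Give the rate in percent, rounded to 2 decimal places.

2.52%

T = 9/12 years.
By CIP, F/S equals the JPY-to-GBP growth ratio: 251.3055/248.432 = 1.0115665.
GBP growth factor: (1 + 0.0096)^(9/12) = 1.0071914.
That pins the JPY growth at 1.0188411.
r = 1.0188411^(12/9) − 1 = 0.025200 → 2.52%.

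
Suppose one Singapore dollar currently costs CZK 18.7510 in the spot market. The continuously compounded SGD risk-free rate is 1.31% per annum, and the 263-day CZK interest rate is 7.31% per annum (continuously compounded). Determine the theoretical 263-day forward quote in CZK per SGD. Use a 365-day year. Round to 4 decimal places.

T = 263/365 years.
Growth of 1 CZK over T: e^(0.0731×263/365) = 1.05408391.
Growth of 1 SGD over T: e^(0.0131×263/365) = 1.00948387.
CIP: F = S · (grow CZK)/(grow SGD) = 18.751 × 1.05408391/1.00948387 = 19.579439 CZK per SGD.

19.5794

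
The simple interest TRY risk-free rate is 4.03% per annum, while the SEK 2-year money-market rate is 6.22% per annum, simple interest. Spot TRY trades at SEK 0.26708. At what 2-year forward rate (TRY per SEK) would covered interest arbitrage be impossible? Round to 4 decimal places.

3.5983

T = 2 years.
SEK growth factor: 1 + 0.0622×2 = 1.124400.
TRY accumulates by 1 + 0.0403×2 = 1.080600.
So F = 0.26708 × 1.124400 / 1.080600 = 0.2779056 (SEK/TRY).
Invert for TRY per SEK: 1 / 0.2779056 = 3.5983.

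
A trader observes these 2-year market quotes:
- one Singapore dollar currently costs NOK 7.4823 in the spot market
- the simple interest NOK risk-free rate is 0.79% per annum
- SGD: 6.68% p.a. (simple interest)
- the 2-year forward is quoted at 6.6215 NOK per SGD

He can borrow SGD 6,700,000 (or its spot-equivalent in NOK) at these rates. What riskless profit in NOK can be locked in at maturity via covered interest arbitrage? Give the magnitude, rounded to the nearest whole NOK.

T = 2 years.
Keep in SGD, deliver into the forward: 6,700,000·1.133600·6.6215 = NOK 50,291,087.08.
Swap to NOK now, deposit: 6,700,000·7.4823·1.015800 = NOK 50,923,486.28.
The quoted forward undervalues SGD, so borrow SGD, convert to NOK at spot, deposit the NOK at 0.79%, and buy SGD forward at 6.6215 to cover the loan.
The gap between the two covered legs is NOK 632,399.

NOK 632,399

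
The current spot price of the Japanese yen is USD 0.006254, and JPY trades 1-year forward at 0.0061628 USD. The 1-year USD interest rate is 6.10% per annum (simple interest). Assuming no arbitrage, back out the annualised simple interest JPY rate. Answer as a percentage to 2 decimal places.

7.67%

T = 1 year.
By CIP, F/S equals the USD-to-JPY growth ratio: 0.0061628/0.006254 = 0.9854173.
The USD side grows by 1 + 0.0610×1 = 1.061000.
So the JPY growth factor = 1.0767012.
(1.0767012 − 1)/T = 0.076701, i.e. 7.67%.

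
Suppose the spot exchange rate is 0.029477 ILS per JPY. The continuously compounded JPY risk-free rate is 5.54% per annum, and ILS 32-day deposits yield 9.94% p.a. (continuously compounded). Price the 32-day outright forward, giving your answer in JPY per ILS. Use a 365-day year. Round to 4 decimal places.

T = 32/365 years.
ILS accumulates by e^(0.0994×32/365) = 1.0087526.
JPY accumulates by e^(0.0554×32/365) = 1.0048688.
Forward (ILS per JPY) = 0.029477 × 1.0087526 / 1.0048688 = 0.029590928.
Invert for JPY per ILS: 1 / 0.029590928 = 33.7941.

33.7941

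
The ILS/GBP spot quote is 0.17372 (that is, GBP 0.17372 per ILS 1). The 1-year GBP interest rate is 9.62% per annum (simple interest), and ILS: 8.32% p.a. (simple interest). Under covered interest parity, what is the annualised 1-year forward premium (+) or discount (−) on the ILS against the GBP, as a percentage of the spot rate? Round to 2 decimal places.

+1.20%

T = 1 year.
CIP forward (GBP per ILS) = 0.17372 × 1.096200/1.083200 = 0.17580490.
Annualised premium = (F − S)/S × (1/T) = (0.17580490 − 0.17372)/0.17372 ÷ 1 = 1.20%.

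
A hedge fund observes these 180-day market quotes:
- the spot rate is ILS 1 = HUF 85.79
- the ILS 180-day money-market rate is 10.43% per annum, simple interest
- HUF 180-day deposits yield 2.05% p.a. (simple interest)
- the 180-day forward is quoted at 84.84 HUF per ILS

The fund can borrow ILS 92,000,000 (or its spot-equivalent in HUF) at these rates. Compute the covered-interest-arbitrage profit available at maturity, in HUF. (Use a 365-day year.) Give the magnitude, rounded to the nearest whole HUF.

HUF 234,277,637

T = 180/365 years.
Keep in ILS, deliver into the forward: 92,000,000·1.051435616438·84.84 = HUF 8,206,749,388.27.
Swap to HUF now, deposit: 92,000,000·85.79·1.010109589041 = HUF 7,972,471,751.23.
The quoted forward overvalues ILS, so borrow HUF, buy ILS at spot, deposit the ILS at 10.43%, and sell the proceeds forward at 84.84.
Arbitrage profit = |8,206,749,388.27 − 7,972,471,751.23| = HUF 234,277,637.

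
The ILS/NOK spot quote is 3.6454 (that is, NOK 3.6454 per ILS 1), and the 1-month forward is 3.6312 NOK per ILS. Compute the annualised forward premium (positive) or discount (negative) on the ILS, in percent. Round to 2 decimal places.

T = 1/12 years.
(F − S)/S = (3.6312 − 3.6454)/3.6454 = -0.0038953.
Annualise by dividing by T: -0.0038953 / (1/12) = -0.046744 → -4.67%.

-4.67%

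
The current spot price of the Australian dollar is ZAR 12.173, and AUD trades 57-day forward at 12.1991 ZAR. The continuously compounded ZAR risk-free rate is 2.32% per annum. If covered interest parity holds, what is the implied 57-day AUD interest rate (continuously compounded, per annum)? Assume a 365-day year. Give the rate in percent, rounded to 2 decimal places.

T = 57/365 years.
By CIP, F/S equals the ZAR-to-AUD growth ratio: 12.1991/12.173 = 1.0021441.
The ZAR side grows by e^(0.0232×57/365) = 1.0036296.
That pins the AUD growth at 1.0014823.
r = ln(1.0014823)/(57/365) = 0.009485 → 0.95%.

0.95%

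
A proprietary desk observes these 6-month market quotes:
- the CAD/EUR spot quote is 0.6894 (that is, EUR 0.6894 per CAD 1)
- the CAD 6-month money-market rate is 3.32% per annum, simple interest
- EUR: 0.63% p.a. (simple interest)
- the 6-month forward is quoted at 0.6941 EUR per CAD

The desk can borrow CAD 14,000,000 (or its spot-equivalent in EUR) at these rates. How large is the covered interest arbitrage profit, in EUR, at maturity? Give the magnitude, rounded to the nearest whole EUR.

T = 6/12 years.
Keep in CAD, deliver into the forward: 14,000,000·1.016600·0.6941 = EUR 9,878,708.84.
Swap to EUR now, deposit: 14,000,000·0.6894·1.003150 = EUR 9,682,002.54.
The quoted forward overvalues CAD, so borrow EUR, buy CAD at spot, deposit the CAD at 3.32%, and sell the proceeds forward at 0.6941.
The gap between the two covered legs is EUR 196,706.

EUR 196,706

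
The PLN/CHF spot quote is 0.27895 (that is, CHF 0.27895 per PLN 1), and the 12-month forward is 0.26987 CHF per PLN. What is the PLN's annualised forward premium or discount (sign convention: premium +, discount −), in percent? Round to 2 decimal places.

T = 1 year.
Period premium: (0.26987 − 0.27895)/0.27895 = -0.0325506.
Per annum: -0.0325506 / 1 = -0.032551 = -3.26%.

-3.26%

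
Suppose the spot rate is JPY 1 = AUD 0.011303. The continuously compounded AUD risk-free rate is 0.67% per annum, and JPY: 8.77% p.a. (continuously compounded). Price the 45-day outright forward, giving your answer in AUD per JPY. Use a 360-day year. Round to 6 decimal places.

T = 45/360 years.
Growth of 1 AUD over T: e^(0.0067×45/360) = 1.0008379.
Growth of 1 JPY over T: e^(0.0877×45/360) = 1.0110228.
CIP: F = S · (grow AUD)/(grow JPY) = 0.011303 × 1.0008379/1.0110228 = 0.01118914 AUD per JPY.

0.011189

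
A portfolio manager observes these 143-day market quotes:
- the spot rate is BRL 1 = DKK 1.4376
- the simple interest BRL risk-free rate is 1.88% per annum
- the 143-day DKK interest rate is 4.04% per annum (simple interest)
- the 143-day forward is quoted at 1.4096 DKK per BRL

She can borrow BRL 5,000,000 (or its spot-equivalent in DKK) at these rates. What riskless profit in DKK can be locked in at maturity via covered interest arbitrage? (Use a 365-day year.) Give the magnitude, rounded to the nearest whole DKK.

DKK 201,859

T = 143/365 years.
Route A — deposit BRL, sell forward: 5,000,000 × 1.007365479 × 1.4096 = DKK 7,099,911.90.
Route B — convert at spot, deposit DKK: 5,000,000 × 1.4376 × 1.015827945 = DKK 7,301,771.27.
The quoted forward undervalues BRL, so borrow BRL, convert to DKK at spot, deposit the DKK at 4.04%, and buy BRL forward at 1.4096 to cover the loan.
Profit = 7,301,771.27 − 7,099,911.90 = DKK 201,859.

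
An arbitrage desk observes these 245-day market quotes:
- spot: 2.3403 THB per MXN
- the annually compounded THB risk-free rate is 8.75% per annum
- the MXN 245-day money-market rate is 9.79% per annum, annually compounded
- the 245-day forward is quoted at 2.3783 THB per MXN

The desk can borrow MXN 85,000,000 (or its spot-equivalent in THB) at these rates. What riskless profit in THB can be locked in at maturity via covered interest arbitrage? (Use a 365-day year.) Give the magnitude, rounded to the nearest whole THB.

THB 4,787,756

T = 245/365 years.
Invest the MXN and cover forward: 85,000,000 × 1.0646995608 × 2.3783 = THB 215,234,872.06.
Convert at spot and invest in THB: 85,000,000 × 2.3403 × 1.05791925267 = THB 210,447,116.30.
The quoted forward overvalues MXN, so borrow THB, buy MXN at spot, deposit the MXN at 9.79%, and sell the proceeds forward at 2.3783.
The gap between the two covered legs is THB 4,787,756.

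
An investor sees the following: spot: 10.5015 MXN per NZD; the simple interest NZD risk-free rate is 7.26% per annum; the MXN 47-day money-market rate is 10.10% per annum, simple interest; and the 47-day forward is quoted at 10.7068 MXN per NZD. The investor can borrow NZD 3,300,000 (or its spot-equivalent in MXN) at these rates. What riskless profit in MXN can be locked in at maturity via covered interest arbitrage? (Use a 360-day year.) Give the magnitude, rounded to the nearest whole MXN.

MXN 555,419

T = 47/360 years.
Route A — deposit NZD, sell forward: 3,300,000 × 1.0094783333 × 10.7068 = MXN 35,667,332.64.
Route B — convert at spot, deposit MXN: 3,300,000 × 10.5015 × 1.0131861111 = MXN 35,111,914.02.
The quoted forward overvalues NZD, so borrow MXN, buy NZD at spot, deposit the NZD at 7.26%, and sell the proceeds forward at 10.7068.
Profit = 35,667,332.64 − 35,111,914.02 = MXN 555,419.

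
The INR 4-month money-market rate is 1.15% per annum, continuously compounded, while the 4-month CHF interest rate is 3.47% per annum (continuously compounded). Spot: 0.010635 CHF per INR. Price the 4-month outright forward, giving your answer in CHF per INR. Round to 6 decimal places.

T = 4/12 years.
CHF growth factor: e^(0.0347×4/12) = 1.0116338.
INR growth factor: e^(0.0115×4/12) = 1.0038407.
CIP: F = S · (grow CHF)/(grow INR) = 0.010635 × 1.0116338/1.0038407 = 0.01071756 CHF per INR.

0.010718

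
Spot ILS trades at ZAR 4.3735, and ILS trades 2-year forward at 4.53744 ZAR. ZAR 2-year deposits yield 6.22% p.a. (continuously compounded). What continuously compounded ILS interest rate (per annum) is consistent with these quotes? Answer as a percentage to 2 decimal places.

T = 2 years.
F/S = 4.53744/4.3735 = 1.0374849 = (growth of ZAR) / (growth of ILS).
ZAR growth factor: e^(0.0622×2) = 1.1324688.
Hence g_ILS = 1.0915521.
r = ln(1.0915521)/2 = 0.043800 → 4.38%.

4.38%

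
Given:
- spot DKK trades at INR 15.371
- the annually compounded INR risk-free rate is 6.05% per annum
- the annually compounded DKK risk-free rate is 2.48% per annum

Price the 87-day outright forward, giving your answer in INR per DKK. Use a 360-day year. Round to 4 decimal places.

T = 87/360 years.
Growth of 1 INR over T: (1 + 0.0605)^(87/360) = 1.01429686.
DKK accumulates by (1 + 0.0248)^(87/360) = 1.00593778.
CIP: F = S · (grow INR)/(grow DKK) = 15.371 × 1.01429686/1.00593778 = 15.498729 INR per DKK.

15.4987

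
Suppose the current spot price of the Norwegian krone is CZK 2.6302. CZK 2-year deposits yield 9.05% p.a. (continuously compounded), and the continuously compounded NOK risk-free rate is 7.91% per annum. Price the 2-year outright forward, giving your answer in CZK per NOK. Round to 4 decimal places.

T = 2 years.
CZK growth factor: e^(0.0905×2) = 1.1984152.
NOK accumulates by e^(0.0791×2) = 1.1714005.
CIP: F = S · (grow CZK)/(grow NOK) = 2.6302 × 1.1984152/1.1714005 = 2.690857 CZK per NOK.

2.6909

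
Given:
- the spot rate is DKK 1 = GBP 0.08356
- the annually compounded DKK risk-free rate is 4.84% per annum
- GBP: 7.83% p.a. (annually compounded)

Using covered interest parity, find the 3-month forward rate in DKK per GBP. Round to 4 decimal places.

11.8836

T = 3/12 years.
GBP growth factor: (1 + 0.0783)^(3/12) = 1.01902515.
Growth of 1 DKK over T: (1 + 0.0484)^(3/12) = 1.01188639.
CIP: F = S · (grow GBP)/(grow DKK) = 0.08356 × 1.01902515/1.01188639 = 0.084149508 GBP per DKK.
Invert for DKK per GBP: 1 / 0.084149508 = 11.8836.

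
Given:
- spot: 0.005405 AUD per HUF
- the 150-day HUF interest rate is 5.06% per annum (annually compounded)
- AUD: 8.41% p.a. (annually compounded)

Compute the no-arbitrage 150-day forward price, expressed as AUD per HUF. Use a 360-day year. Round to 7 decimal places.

0.0054762

T = 150/360 years.
AUD growth factor: (1 + 0.0841)^(150/360) = 1.0342183.
HUF growth factor: (1 + 0.0506)^(150/360) = 1.0207802.
So F = 0.005405 × 1.0342183 / 1.0207802 = 0.005476154 (AUD/HUF).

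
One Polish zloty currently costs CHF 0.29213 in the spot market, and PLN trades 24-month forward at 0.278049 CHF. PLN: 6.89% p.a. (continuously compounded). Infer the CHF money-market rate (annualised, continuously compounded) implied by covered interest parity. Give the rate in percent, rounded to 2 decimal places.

4.42%

T = 2 years.
F/S = 0.278049/0.29213 = 0.9517989 = (growth of CHF) / (growth of PLN).
The PLN side grows by e^(0.0689×2) = 1.147746.
So the CHF growth factor = 1.0924234.
Take logs: ln 1.0924234 / 2 = 0.044199, so 4.42%.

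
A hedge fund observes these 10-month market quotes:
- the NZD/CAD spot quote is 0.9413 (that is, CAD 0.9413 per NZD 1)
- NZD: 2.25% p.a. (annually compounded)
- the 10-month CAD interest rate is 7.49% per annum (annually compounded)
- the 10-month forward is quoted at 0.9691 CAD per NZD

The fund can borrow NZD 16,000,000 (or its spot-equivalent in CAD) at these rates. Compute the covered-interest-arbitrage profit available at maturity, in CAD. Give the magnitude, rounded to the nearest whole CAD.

T = 10/12 years.
Route A — deposit NZD, sell forward: 16,000,000 × 1.0187151477 × 0.9691 = CAD 15,795,789.59.
Route B — convert at spot, deposit CAD: 16,000,000 × 0.9413 × 1.0620379907 = CAD 15,995,141.77.
The quoted forward undervalues NZD, so borrow NZD, convert to CAD at spot, deposit the CAD at 7.49%, and buy NZD forward at 0.9691 to cover the loan.
The gap between the two covered legs is CAD 199,352.

CAD 199,352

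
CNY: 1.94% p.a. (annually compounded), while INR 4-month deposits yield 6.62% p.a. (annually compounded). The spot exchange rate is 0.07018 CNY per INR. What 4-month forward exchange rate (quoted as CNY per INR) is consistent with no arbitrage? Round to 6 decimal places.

0.069138

T = 4/12 years.
CNY accumulates by (1 + 0.0194)^(4/12) = 1.0064253.
INR accumulates by (1 + 0.0662)^(4/12) = 1.0215969.
So F = 0.07018 × 1.0064253 / 1.0215969 = 0.06913777 (CNY/INR).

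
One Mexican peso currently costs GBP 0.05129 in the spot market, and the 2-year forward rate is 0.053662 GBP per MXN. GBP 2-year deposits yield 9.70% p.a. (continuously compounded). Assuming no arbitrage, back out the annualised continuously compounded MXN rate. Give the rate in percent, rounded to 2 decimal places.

7.44%

T = 2 years.
F/S = 0.053662/0.05129 = 1.0462468 = (growth of GBP) / (growth of MXN).
The GBP side grows by e^(0.0970×2) = 1.2140963.
Hence g_MXN = 1.1604301.
Take logs: ln 1.1604301 / 2 = 0.074395, so 7.44%.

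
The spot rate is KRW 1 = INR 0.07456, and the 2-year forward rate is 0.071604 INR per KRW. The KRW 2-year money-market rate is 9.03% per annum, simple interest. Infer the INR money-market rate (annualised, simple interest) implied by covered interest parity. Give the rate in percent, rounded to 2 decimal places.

6.69%

T = 2 years.
By CIP, F/S equals the INR-to-KRW growth ratio: 0.071604/0.07456 = 0.9603541.
KRW growth factor: 1 + 0.0903×2 = 1.180600.
That pins the INR growth at 1.1337941.
r = (1.1337941 − 1)/2 = 0.066897 → 6.69%.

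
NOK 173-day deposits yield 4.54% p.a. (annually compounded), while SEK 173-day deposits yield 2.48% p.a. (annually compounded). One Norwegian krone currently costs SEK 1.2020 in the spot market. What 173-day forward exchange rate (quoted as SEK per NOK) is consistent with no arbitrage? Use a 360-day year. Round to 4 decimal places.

T = 173/360 years.
Growth of 1 SEK over T: (1 + 0.0248)^(173/360) = 1.011842.
NOK accumulates by (1 + 0.0454)^(173/360) = 1.0215657.
So F = 1.202 × 1.011842 / 1.0215657 = 1.190559 (SEK/NOK).

1.1906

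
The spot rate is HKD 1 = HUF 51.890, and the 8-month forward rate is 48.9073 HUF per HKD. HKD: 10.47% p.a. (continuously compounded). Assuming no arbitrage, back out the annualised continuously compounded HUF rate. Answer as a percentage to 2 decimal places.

1.59%

T = 8/12 years.
By CIP, F/S equals the HUF-to-HKD growth ratio: 48.9073/51.89 = 0.9425188.
The HKD side grows by e^(0.1047×8/12) = 1.0722937.
So the HUF growth factor = 1.010657.
r = ln(1.010657)/(8/12) = 0.015901 → 1.59%.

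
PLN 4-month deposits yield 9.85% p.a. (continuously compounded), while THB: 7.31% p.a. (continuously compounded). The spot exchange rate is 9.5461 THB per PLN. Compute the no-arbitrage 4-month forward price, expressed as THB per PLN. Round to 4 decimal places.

T = 4/12 years.
THB growth factor: e^(0.0731×4/12) = 1.024666.
PLN accumulates by e^(0.0985×4/12) = 1.0333783.
So F = 9.5461 × 1.024666 / 1.0333783 = 9.465618 (THB/PLN).

9.4656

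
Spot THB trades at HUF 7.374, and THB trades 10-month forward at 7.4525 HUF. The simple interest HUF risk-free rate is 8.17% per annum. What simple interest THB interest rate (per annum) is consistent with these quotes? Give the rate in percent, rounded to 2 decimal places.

6.82%

T = 10/12 years.
By CIP, F/S equals the HUF-to-THB growth ratio: 7.4525/7.374 = 1.0106455.
The HUF side grows by 1 + 0.0817×10/12 = 1.0680833.
That pins the THB growth at 1.0568328.
(1.0568328 − 1)/T = 0.068199, i.e. 6.82%.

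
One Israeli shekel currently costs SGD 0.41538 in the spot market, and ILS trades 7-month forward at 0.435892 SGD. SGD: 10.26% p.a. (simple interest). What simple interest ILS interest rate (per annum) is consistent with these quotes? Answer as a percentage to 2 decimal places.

1.71%

T = 7/12 years.
F/S = 0.435892/0.41538 = 1.0493813 = (growth of SGD) / (growth of ILS).
SGD growth factor: 1 + 0.1026×7/12 = 1.059850.
That pins the ILS growth at 1.0099761.
r = (1.0099761 − 1)/(7/12) = 0.017102 → 1.71%.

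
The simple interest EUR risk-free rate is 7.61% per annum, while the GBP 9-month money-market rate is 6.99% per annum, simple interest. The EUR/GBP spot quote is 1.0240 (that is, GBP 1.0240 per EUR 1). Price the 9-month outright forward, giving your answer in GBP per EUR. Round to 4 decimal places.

1.0195

T = 9/12 years.
GBP growth factor: 1 + 0.0699×9/12 = 1.052425.
EUR growth factor: 1 + 0.0761×9/12 = 1.057075.
CIP: F = S · (grow GBP)/(grow EUR) = 1.024 × 1.052425/1.057075 = 1.019495 GBP per EUR.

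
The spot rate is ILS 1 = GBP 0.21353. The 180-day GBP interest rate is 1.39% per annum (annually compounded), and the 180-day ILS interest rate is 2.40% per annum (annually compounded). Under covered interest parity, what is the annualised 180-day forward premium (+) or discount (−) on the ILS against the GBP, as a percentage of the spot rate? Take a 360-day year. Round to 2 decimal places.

-0.99%

T = 180/360 years.
No-arbitrage forward: 0.21353 × 1.006926 / 1.0119289 = 0.21247432 GBP/ILS.
(F − S)/S ÷ T = (0.21247432 − 0.21353)/0.21353/(180/360) = -0.009888 → -0.99%.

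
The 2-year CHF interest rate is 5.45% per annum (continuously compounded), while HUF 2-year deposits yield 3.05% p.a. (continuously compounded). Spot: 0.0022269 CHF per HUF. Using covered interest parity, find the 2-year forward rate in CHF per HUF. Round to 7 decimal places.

T = 2 years.
Growth of 1 CHF over T: e^(0.0545×2) = 1.1151624.
HUF accumulates by e^(0.0305×2) = 1.0628989.
So F = 0.0022269 × 1.1151624 / 1.0628989 = 0.002336398 (CHF/HUF).

0.0023364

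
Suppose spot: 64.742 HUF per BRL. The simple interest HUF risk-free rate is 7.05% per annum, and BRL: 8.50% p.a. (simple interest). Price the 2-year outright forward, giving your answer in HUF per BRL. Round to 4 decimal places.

63.1373

T = 2 years.
HUF accumulates by 1 + 0.0705×2 = 1.141000.
BRL growth factor: 1 + 0.0850×2 = 1.170000.
So F = 64.742 × 1.141000 / 1.170000 = 63.137284 (HUF/BRL).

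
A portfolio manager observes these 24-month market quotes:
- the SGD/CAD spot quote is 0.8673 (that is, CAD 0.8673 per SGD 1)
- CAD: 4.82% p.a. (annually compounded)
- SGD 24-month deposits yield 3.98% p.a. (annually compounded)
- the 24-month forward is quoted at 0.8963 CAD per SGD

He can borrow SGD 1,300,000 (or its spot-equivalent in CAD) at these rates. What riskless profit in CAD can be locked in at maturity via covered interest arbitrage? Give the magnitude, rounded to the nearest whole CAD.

CAD 20,985

T = 2 years.
Invest the SGD and cover forward: 1,300,000 × 1.08118404 × 0.8963 = CAD 1,259,784.83.
Convert at spot and invest in CAD: 1,300,000 × 0.8673 × 1.09872324 = CAD 1,238,799.47.
The quoted forward overvalues SGD, so borrow CAD, buy SGD at spot, deposit the SGD at 3.98%, and sell the proceeds forward at 0.8963.
Arbitrage profit = |1,259,784.83 − 1,238,799.47| = CAD 20,985.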